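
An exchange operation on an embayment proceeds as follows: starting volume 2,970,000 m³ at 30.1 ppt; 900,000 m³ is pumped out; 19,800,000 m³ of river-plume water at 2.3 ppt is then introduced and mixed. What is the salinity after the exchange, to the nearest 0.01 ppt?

Remaining after removal: 2,070,000 m³ at 30.1 ppt (salt = 62,307,000)
After addition: salt = 62,307,000 + 19,800,000×2.3 = 107,847,000; volume = 21,870,000 m³
S = 107,847,000 / 21,870,000 = 4.9313 ppt

4.93 ppt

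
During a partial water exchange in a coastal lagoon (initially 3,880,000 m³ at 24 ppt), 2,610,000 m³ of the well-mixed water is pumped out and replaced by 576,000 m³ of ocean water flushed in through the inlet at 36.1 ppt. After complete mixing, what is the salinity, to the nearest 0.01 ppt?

27.78 ppt

Remaining after removal: 1,270,000 m³ at 24 ppt (salt = 30,480,000)
After addition: salt = 30,480,000 + 576,000×36.1 = 51,273,600; volume = 1,846,000 m³
S = 51,273,600 / 1,846,000 = 27.7755 ppt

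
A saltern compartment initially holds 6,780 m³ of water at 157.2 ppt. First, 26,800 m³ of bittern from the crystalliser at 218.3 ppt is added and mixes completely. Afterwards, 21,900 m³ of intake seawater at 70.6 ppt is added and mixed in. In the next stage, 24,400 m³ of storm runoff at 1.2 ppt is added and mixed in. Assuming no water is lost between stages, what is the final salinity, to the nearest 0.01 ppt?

106.31 ppt

Mass of salt is conserved:
Initial salt = 6,780×157.2 = 1,065,816
After stage 1: salt = 1,065,816 + 26,800×218.3 = 6,916,256; volume = 33,580 m³; S = 205.964 ppt
After stage 2: salt = 6,916,256 + 21,900×70.6 = 8,462,396; volume = 55,480 m³; S = 152.531 ppt
After stage 3: salt = 8,462,396 + 24,400×1.2 = 8,491,676; volume = 79,880 m³
S = 8,491,676 / 79,880 = 106.3054 ppt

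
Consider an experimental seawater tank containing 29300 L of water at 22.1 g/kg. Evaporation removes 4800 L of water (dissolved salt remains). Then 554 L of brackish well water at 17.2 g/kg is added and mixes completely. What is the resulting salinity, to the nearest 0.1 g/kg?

26.2 g/kg

After evaporation: salt = 29,300×22.1 = 647,530; volume = 29,300 − 4,800 = 24,500 L
After mixing: salt = 647,530 + 554×17.2 = 657,058.8; volume = 24,500 + 554 = 25,054 L
S = 657,058.8 / 25,054 = 26.2257 g/kg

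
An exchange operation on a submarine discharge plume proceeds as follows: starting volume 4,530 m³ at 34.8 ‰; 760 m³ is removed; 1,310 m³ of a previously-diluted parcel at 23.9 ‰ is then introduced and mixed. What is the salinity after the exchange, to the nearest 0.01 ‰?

Remaining after removal: 3,770 m³ at 34.8 ‰ (salt = 131,196)
After addition: salt = 131,196 + 1,310×23.9 = 162,505; volume = 5,080 m³
S = 162,505 / 5,080 = 31.9892 ‰

31.99 ‰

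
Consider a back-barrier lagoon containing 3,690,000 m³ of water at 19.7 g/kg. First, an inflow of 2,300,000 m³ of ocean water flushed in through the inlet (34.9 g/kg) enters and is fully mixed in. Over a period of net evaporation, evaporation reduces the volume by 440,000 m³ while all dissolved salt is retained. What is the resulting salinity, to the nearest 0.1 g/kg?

27.6 g/kg

After mixing: salt = 3,690,000×19.7 + 2,300,000×34.9 = 152,963,000; volume = 5,990,000 m³
After evaporation: salt unchanged = 152,963,000; volume = 5,990,000 − 440,000 = 5,550,000 m³
S = 152,963,000 / 5,550,000 = 27.5609 g/kg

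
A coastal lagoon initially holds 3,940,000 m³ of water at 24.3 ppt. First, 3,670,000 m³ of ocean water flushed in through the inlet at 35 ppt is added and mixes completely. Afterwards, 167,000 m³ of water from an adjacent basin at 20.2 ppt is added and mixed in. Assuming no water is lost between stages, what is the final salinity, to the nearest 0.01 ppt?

29.26 ppt

Mass of salt is conserved:
Initial salt = 3,940,000×24.3 = 95,742,000
After stage 1: salt = 95,742,000 + 3,670,000×35 = 224,192,000; volume = 7,610,000 m³; S = 29.46 ppt
After stage 2: salt = 224,192,000 + 167,000×20.2 = 227,565,400; volume = 7,777,000 m³
S = 227,565,400 / 7,777,000 = 29.2613 ppt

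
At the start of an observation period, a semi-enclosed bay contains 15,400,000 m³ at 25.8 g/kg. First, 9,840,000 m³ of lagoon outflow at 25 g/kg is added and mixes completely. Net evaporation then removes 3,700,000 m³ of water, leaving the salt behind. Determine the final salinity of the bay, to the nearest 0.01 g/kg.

After mixing: salt = 15,400,000×25.8 + 9,840,000×25 = 643,320,000; volume = 25,240,000 m³
After evaporation: salt unchanged = 643,320,000; volume = 25,240,000 − 3,700,000 = 21,540,000 m³
S = 643,320,000 / 21,540,000 = 29.8663 g/kg

29.87 g/kg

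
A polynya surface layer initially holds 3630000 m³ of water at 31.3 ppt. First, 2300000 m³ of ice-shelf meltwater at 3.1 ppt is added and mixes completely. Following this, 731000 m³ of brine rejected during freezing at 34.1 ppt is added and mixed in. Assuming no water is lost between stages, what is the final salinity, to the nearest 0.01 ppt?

Conserving salt mass:
Initial salt = 3,630,000×31.3 = 113,619,000
After stage 1: salt = 113,619,000 + 2,300,000×3.1 = 120,749,000; volume = 5,930,000 m³; S = 20.362 ppt
After stage 2: salt = 120,749,000 + 731,000×34.1 = 145,676,100; volume = 6,661,000 m³
S = 145,676,100 / 6,661,000 = 21.87 ppt

21.87 ppt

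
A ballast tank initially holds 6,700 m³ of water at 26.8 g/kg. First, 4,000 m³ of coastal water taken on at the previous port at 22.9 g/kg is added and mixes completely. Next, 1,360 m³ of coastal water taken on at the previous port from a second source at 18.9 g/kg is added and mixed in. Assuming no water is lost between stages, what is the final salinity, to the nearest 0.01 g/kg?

24.62 g/kg

By conservation of dissolved salt,
Initial salt = 6,700×26.8 = 179,560
After stage 1: salt = 179,560 + 4,000×22.9 = 271,160; volume = 10,700 m³; S = 25.342 g/kg
After stage 2: salt = 271,160 + 1,360×18.9 = 296,864; volume = 12,060 m³
S = 296,864 / 12,060 = 24.6156 g/kg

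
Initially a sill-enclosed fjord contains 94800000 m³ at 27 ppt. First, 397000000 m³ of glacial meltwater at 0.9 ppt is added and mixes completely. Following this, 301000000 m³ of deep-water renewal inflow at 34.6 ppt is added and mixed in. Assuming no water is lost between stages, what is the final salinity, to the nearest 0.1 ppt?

16.8 ppt

Salt balance:
Initial salt = 94,800,000×27 = 2,559,600,000
After stage 1: salt = 2,559,600,000 + 397,000,000×0.9 = 2,916,900,000; volume = 491,800,000 m³; S = 5.931 ppt
After stage 2: salt = 2,916,900,000 + 301,000,000×34.6 = 13,331,500,000; volume = 792,800,000 m³
S = 13,331,500,000 / 792,800,000 = 16.8157 ppt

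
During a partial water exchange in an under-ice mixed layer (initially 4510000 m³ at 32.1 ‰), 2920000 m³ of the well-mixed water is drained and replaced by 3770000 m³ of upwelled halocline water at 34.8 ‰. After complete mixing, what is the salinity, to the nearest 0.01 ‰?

34.00 ‰

Remaining after removal: 1,590,000 m³ at 32.1 ‰ (salt = 51,039,000)
After addition: salt = 51,039,000 + 3,770,000×34.8 = 182,235,000; volume = 5,360,000 m³
S = 182,235,000 / 5,360,000 = 33.9991 ‰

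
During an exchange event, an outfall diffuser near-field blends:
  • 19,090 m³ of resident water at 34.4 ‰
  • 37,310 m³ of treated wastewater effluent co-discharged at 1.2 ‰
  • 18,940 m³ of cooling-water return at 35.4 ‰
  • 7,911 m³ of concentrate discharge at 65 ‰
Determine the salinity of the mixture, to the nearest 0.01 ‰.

22.66 ‰

Mass of salt is conserved:
salt = 19,090×34.4 + 37,310×1.2 + 18,940×35.4 + 7,911×65 = 656,696 + 44,772 + 670,476 + 514,215 = 1,886,159
volume = 19,090 + 37,310 + 18,940 + 7,911 = 83,251 m³
S = 1,886,159 / 83,251 = 22.6563 ‰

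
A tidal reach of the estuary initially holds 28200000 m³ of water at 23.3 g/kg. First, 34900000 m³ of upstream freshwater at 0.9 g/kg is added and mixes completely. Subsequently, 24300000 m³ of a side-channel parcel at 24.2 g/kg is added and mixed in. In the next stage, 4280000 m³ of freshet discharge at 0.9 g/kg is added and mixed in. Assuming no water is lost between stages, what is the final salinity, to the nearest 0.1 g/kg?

Salt balance:
Initial salt = 28,200,000×23.3 = 657,060,000
After stage 1: salt = 657,060,000 + 34,900,000×0.9 = 688,470,000; volume = 63,100,000 m³; S = 10.911 g/kg
After stage 2: salt = 688,470,000 + 24,300,000×24.2 = 1,276,530,000; volume = 87,400,000 m³; S = 14.606 g/kg
After stage 3: salt = 1,276,530,000 + 4,280,000×0.9 = 1,280,382,000; volume = 91,680,000 m³
S = 1,280,382,000 / 91,680,000 = 13.9658 g/kg

14.0 g/kg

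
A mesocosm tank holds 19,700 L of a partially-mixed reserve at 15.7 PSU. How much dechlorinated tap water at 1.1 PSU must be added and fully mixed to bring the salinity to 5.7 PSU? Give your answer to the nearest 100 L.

42800 L

Salt balance: 19,700×15.7 + V×1.1 = (19,700+V)×5.7
309,290 + 1.1V = 112,290 + 5.7V
197,000 = 4.6V
V = 42,826.09 L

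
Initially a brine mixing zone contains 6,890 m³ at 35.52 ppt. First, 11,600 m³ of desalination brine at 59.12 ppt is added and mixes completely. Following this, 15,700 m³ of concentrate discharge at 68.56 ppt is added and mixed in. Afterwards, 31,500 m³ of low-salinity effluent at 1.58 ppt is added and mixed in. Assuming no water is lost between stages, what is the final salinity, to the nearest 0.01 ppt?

By conservation of dissolved salt,
Initial salt = 6,890×35.52 = 244,732.8
After stage 1: salt = 244,732.8 + 11,600×59.12 = 930,524.8; volume = 18,490 m³; S = 50.326 ppt
After stage 2: salt = 930,524.8 + 15,700×68.56 = 2,006,916.8; volume = 34,190 m³; S = 58.699 ppt
After stage 3: salt = 2,006,916.8 + 31,500×1.58 = 2,056,686.8; volume = 65,690 m³
S = 2,056,686.8 / 65,690 = 31.309 ppt

31.31 ppt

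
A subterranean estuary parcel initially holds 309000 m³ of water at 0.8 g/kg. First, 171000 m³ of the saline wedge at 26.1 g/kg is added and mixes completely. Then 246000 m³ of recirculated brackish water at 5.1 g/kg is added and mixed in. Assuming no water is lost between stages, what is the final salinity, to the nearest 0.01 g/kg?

8.22 g/kg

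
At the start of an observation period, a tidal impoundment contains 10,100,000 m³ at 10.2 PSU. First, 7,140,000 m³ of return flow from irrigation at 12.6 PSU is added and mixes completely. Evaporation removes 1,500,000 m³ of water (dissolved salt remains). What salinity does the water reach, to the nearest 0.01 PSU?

After mixing: salt = 10,100,000×10.2 + 7,140,000×12.6 = 192,984,000; volume = 17,240,000 m³
After evaporation: salt unchanged = 192,984,000; volume = 17,240,000 − 1,500,000 = 15,740,000 m³
S = 192,984,000 / 15,740,000 = 12.2607 PSU

12.26 PSU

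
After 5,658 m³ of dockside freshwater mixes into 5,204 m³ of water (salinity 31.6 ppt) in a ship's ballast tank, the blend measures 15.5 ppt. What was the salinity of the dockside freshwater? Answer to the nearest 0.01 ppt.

Salt balance: 5,204×31.6 + 5,658×S = 10,862×15.5
164,446.4 + 5,658·S = 168,361
S = (168,361 − 164,446.4) / 5,658 = 0.6919 ppt

0.69 ppt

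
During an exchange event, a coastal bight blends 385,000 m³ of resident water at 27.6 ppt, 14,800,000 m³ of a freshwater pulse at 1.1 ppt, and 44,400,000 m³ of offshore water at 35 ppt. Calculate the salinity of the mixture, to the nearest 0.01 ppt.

26.53 ppt

Conserving salt mass:
salt = 385,000×27.6 + 14,800,000×1.1 + 44,400,000×35 = 10,626,000 + 16,280,000 + 1,554,000,000 = 1,580,906,000
volume = 385,000 + 14,800,000 + 44,400,000 = 59,585,000 m³
S = 1,580,906,000 / 59,585,000 = 26.5319 ppt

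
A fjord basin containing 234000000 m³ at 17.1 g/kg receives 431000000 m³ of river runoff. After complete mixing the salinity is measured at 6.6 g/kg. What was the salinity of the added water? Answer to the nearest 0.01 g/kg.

Salt balance: 234,000,000×17.1 + 431,000,000×S = 665,000,000×6.6
4,001,400,000 + 431,000,000·S = 4,389,000,000
S = (4,389,000,000 − 4,001,400,000) / 431,000,000 = 0.8993 g/kg

0.90 g/kg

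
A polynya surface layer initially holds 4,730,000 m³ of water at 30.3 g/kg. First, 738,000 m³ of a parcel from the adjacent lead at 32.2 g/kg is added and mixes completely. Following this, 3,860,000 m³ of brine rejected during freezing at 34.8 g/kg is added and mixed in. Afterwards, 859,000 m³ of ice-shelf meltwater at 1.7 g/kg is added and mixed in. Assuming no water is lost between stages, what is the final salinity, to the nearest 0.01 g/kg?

29.73 g/kg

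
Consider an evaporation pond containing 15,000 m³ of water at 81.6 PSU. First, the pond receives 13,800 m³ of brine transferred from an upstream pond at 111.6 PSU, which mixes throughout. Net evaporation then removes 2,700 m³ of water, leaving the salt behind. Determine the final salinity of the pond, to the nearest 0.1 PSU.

After mixing: salt = 15,000×81.6 + 13,800×111.6 = 2,764,080; volume = 28,800 m³
After evaporation: salt unchanged = 2,764,080; volume = 28,800 − 2,700 = 26,100 m³
S = 2,764,080 / 26,100 = 105.9034 PSU

105.9 PSU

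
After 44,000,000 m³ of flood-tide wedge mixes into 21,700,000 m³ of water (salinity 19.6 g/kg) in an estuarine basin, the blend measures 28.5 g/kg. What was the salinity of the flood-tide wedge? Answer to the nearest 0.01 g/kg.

32.89 g/kg

Salt balance: 21,700,000×19.6 + 44,000,000×S = 65,700,000×28.5
425,320,000 + 44,000,000·S = 1,872,450,000
S = (1,872,450,000 − 425,320,000) / 44,000,000 = 32.8893 g/kg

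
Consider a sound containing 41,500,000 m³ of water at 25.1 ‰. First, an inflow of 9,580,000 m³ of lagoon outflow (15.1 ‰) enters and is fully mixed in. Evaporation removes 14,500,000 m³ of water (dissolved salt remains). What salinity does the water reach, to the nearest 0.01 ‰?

After mixing: salt = 41,500,000×25.1 + 9,580,000×15.1 = 1,186,308,000; volume = 51,080,000 m³
After evaporation: salt unchanged = 1,186,308,000; volume = 51,080,000 − 14,500,000 = 36,580,000 m³
S = 1,186,308,000 / 36,580,000 = 32.4305 ‰

32.43 ‰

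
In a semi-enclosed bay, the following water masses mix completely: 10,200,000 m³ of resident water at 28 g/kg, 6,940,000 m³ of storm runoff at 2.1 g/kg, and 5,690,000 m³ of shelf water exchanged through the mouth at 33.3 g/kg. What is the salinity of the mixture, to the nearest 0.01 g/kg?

21.45 g/kg

Mass of salt is conserved:
salt = 10,200,000×28 + 6,940,000×2.1 + 5,690,000×33.3 = 285,600,000 + 14,574,000 + 189,477,000 = 489,651,000
volume = 10,200,000 + 6,940,000 + 5,690,000 = 22,830,000 m³
S = 489,651,000 / 22,830,000 = 21.4477 g/kg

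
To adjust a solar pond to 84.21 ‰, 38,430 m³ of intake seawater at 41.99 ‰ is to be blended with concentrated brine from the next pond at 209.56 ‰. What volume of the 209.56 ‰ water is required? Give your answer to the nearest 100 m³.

Salt balance: 38,430×41.99 + V×209.56 = (38,430+V)×84.21
1,613,675.7 + 209.56V = 3,236,190.3 + 84.21V
1,622,514.6 = 125.35V
V = 12,943.87 m³

12900 m³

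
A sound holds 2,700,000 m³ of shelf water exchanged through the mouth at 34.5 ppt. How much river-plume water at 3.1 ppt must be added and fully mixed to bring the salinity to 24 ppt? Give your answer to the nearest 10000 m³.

1360000 m³

Salt balance: 2,700,000×34.5 + V×3.1 = (2,700,000+V)×24
93,150,000 + 3.1V = 64,800,000 + 24V
28,350,000 = 20.9V
V = 1,356,459.33 m³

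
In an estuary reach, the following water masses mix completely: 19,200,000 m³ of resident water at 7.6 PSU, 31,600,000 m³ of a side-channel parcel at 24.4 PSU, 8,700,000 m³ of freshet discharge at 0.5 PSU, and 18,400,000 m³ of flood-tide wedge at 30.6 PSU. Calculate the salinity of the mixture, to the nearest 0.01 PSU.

19.05 PSU

Salt balance:
salt = 19,200,000×7.6 + 31,600,000×24.4 + 8,700,000×0.5 + 18,400,000×30.6 = 145,920,000 + 771,040,000 + 4,350,000 + 563,040,000 = 1,484,350,000
volume = 19,200,000 + 31,600,000 + 8,700,000 + 18,400,000 = 77,900,000 m³
S = 1,484,350,000 / 77,900,000 = 19.0546 PSU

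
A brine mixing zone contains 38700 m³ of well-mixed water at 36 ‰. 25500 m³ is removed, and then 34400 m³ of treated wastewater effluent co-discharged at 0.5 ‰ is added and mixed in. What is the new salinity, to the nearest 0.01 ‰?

Remaining after removal: 13,200 m³ at 36 ‰ (salt = 475,200)
After addition: salt = 475,200 + 34,400×0.5 = 492,400; volume = 47,600 m³
S = 492,400 / 47,600 = 10.3445 ‰

10.34 ‰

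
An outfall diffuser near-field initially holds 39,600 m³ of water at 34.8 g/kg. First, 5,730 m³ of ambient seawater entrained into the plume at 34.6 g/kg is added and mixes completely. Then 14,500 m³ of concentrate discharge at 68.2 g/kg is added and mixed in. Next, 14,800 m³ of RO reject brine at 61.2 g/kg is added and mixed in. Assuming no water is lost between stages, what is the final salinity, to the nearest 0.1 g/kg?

46.5 g/kg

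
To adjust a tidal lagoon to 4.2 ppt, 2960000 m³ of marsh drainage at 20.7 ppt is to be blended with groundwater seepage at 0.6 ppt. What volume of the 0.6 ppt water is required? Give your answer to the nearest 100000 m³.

Salt balance: 2,960,000×20.7 + V×0.6 = (2,960,000+V)×4.2
61,272,000 + 0.6V = 12,432,000 + 4.2V
48,840,000 = 3.6V
V = 13,566,666.67 m³

13600000 m³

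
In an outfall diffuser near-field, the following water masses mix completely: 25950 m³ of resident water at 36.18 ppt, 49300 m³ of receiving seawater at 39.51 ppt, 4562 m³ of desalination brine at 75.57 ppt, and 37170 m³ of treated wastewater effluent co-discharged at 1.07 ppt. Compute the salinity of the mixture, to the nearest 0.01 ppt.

27.96 ppt

Weighted by volume,
salt = 25,950×36.18 + 49,300×39.51 + 4,562×75.57 + 37,170×1.07 = 938,871 + 1,947,843 + 344,750.34 + 39,771.9 = 3,271,236.24
volume = 25,950 + 49,300 + 4,562 + 37,170 = 116,982 m³
S = 3,271,236.24 / 116,982 = 27.9636 ppt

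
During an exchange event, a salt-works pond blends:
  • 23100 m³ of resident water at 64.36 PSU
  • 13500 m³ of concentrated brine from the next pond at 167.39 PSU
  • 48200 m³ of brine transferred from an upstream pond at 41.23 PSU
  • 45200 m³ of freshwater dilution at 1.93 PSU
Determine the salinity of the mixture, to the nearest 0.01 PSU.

44.78 PSU

By conservation of dissolved salt,
salt = 23,100×64.36 + 13,500×167.39 + 48,200×41.23 + 45,200×1.93 = 1,486,716 + 2,259,765 + 1,987,286 + 87,236 = 5,821,003
volume = 23,100 + 13,500 + 48,200 + 45,200 = 130,000 m³
S = 5,821,003 / 130,000 = 44.7769 PSU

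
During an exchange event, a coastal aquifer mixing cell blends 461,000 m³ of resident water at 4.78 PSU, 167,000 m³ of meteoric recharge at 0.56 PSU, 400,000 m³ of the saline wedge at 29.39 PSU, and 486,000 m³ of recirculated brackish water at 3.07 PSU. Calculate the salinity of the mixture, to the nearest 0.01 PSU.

10.27 PSU

Total salt / total volume:
salt = 461,000×4.78 + 167,000×0.56 + 400,000×29.39 + 486,000×3.07 = 2,203,580 + 93,520 + 11,756,000 + 1,492,020 = 15,545,120
volume = 461,000 + 167,000 + 400,000 + 486,000 = 1,514,000 m³
S = 15,545,120 / 1,514,000 = 10.2676 PSU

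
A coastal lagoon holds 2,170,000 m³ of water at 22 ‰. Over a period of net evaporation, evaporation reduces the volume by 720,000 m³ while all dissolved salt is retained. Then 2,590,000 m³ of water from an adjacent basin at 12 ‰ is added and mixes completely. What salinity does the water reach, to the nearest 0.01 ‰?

19.51 ‰

After evaporation: salt = 2,170,000×22 = 47,740,000; volume = 2,170,000 − 720,000 = 1,450,000 m³
After mixing: salt = 47,740,000 + 2,590,000×12 = 78,820,000; volume = 1,450,000 + 2,590,000 = 4,040,000 m³
S = 78,820,000 / 4,040,000 = 19.5099 ‰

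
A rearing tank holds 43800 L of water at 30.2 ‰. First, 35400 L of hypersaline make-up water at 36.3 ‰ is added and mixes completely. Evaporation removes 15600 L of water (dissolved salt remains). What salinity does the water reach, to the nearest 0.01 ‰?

After mixing: salt = 43,800×30.2 + 35,400×36.3 = 2,607,780; volume = 79,200 L
After evaporation: salt unchanged = 2,607,780; volume = 79,200 − 15,600 = 63,600 L
S = 2,607,780 / 63,600 = 41.0028 ‰

41.00 ‰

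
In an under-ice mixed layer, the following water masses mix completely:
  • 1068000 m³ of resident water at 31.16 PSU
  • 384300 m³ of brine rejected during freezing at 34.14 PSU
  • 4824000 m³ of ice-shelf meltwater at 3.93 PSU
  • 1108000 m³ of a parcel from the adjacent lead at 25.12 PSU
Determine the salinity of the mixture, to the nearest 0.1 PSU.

12.6 PSU

By conservation of dissolved salt,
salt = 1,068,000×31.16 + 384,300×34.14 + 4,824,000×3.93 + 1,108,000×25.12 = 33,278,880 + 13,120,002 + 18,958,320 + 27,832,960 = 93,190,162
volume = 1,068,000 + 384,300 + 4,824,000 + 1,108,000 = 7,384,300 m³
S = 93,190,162 / 7,384,300 = 12.62 PSU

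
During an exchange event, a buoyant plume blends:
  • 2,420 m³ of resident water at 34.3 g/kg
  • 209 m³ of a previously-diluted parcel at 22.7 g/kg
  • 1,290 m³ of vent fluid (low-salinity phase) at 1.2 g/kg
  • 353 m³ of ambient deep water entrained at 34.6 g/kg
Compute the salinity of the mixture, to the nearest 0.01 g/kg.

Conserving salt mass:
salt = 2,420×34.3 + 209×22.7 + 1,290×1.2 + 353×34.6 = 83,006 + 4,744.3 + 1,548 + 12,213.8 = 101,512.1
volume = 2,420 + 209 + 1,290 + 353 = 4,272 m³
S = 101,512.1 / 4,272 = 23.7622 g/kg

23.76 g/kg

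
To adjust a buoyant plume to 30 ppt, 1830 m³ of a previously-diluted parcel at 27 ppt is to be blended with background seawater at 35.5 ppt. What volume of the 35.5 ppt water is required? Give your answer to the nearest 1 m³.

998 m³

Salt balance: 1,830×27 + V×35.5 = (1,830+V)×30
49,410 + 35.5V = 54,900 + 30V
5,490 = 5.5V
V = 998.18 m³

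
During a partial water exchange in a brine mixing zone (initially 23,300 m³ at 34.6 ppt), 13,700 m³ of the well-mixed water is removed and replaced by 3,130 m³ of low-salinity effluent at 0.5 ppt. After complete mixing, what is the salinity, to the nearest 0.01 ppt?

26.22 ppt

Remaining after removal: 9,600 m³ at 34.6 ppt (salt = 332,160)
After addition: salt = 332,160 + 3,130×0.5 = 333,725; volume = 12,730 m³
S = 333,725 / 12,730 = 26.2156 ppt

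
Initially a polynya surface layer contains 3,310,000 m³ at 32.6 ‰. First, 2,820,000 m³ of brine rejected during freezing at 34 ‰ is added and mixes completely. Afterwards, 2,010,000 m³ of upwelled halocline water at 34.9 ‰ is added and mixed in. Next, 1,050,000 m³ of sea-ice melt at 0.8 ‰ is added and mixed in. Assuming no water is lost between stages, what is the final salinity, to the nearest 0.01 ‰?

29.90 ‰

Weighted by volume,
Initial salt = 3,310,000×32.6 = 107,906,000
After stage 1: salt = 107,906,000 + 2,820,000×34 = 203,786,000; volume = 6,130,000 m³; S = 33.244 ‰
After stage 2: salt = 203,786,000 + 2,010,000×34.9 = 273,935,000; volume = 8,140,000 m³; S = 33.653 ‰
After stage 3: salt = 273,935,000 + 1,050,000×0.8 = 274,775,000; volume = 9,190,000 m³
S = 274,775,000 / 9,190,000 = 29.8993 ‰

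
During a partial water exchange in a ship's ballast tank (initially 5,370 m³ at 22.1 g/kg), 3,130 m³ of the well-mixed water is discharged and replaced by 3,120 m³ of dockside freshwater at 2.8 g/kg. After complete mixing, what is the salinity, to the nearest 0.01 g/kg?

10.87 g/kg

Remaining after removal: 2,240 m³ at 22.1 g/kg (salt = 49,504)
After addition: salt = 49,504 + 3,120×2.8 = 58,240; volume = 5,360 m³
S = 58,240 / 5,360 = 10.8657 g/kg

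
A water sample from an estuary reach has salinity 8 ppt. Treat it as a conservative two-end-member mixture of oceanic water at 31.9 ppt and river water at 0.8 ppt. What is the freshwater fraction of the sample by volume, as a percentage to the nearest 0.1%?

76.8%

Let f be the freshwater fraction. Salt balance per unit volume:
f×0.8 + (1−f)×31.9 = 8
f = (31.9 − 8) / (31.9 − 0.8) = 23.9/31.1 = 0.7685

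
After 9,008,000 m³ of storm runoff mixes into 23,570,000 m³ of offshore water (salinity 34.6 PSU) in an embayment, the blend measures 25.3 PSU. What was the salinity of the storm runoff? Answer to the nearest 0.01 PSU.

0.97 PSU

Salt balance: 23,570,000×34.6 + 9,008,000×S = 32,578,000×25.3
815,522,000 + 9,008,000·S = 824,223,400
S = (824,223,400 − 815,522,000) / 9,008,000 = 0.966 PSU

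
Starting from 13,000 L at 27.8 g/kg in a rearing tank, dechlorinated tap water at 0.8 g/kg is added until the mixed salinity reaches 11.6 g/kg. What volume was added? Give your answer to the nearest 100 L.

19500 L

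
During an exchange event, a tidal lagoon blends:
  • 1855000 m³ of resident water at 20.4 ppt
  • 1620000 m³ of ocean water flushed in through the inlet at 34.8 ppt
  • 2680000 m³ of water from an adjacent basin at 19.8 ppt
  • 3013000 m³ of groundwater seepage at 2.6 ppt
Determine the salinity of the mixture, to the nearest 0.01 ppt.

16.92 ppt

Salt balance:
salt = 1,855,000×20.4 + 1,620,000×34.8 + 2,680,000×19.8 + 3,013,000×2.6 = 37,842,000 + 56,376,000 + 53,064,000 + 7,833,800 = 155,115,800
volume = 1,855,000 + 1,620,000 + 2,680,000 + 3,013,000 = 9,168,000 m³
S = 155,115,800 / 9,168,000 = 16.9193 ppt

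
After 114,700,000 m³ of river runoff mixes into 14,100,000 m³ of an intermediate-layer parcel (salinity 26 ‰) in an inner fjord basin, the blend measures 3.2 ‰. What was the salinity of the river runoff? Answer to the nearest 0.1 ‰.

0.4 ‰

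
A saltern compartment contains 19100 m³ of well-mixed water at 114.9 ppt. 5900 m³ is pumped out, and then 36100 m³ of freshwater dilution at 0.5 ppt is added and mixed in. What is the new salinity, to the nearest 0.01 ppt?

31.13 ppt

Remaining after removal: 13,200 m³ at 114.9 ppt (salt = 1,516,680)
After addition: salt = 1,516,680 + 36,100×0.5 = 1,534,730; volume = 49,300 m³
S = 1,534,730 / 49,300 = 31.1304 ppt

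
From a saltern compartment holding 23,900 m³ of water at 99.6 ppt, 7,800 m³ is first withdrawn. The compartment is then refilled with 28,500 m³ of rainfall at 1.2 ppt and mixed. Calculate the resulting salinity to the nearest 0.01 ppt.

36.72 ppt

Remaining after removal: 16,100 m³ at 99.6 ppt (salt = 1,603,560)
After addition: salt = 1,603,560 + 28,500×1.2 = 1,637,760; volume = 44,600 m³
S = 1,637,760 / 44,600 = 36.7211 ppt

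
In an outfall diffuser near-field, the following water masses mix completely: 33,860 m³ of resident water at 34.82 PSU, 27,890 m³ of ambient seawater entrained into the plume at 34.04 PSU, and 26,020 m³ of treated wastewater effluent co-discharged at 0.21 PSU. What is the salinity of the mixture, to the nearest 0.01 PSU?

24.31 PSU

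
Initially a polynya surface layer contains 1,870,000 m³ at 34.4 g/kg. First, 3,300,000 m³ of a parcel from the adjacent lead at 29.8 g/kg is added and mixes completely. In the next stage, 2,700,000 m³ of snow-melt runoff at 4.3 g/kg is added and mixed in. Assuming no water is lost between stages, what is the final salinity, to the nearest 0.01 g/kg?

22.14 g/kg

Mass of salt is conserved:
Initial salt = 1,870,000×34.4 = 64,328,000
After stage 1: salt = 64,328,000 + 3,300,000×29.8 = 162,668,000; volume = 5,170,000 m³; S = 31.464 g/kg
After stage 2: salt = 162,668,000 + 2,700,000×4.3 = 174,278,000; volume = 7,870,000 m³
S = 174,278,000 / 7,870,000 = 22.1446 g/kg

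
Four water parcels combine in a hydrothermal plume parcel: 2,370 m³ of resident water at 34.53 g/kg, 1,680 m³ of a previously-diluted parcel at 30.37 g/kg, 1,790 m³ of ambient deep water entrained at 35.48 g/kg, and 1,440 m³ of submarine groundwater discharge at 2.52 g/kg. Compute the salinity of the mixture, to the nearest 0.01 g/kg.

27.47 g/kg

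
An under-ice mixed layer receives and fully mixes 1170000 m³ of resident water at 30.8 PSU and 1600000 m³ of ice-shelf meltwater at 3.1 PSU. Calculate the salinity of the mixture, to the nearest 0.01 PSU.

Conserving salt mass:
salt = 1,170,000×30.8 + 1,600,000×3.1 = 36,036,000 + 4,960,000 = 40,996,000
volume = 1,170,000 + 1,600,000 = 2,770,000 m³
S = 40,996,000 / 2,770,000 = 14.8 PSU

14.80 PSU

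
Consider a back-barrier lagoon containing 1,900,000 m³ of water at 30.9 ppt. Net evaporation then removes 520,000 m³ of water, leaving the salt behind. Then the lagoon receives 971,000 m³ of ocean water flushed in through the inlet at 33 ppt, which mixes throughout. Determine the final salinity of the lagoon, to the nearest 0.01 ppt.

After evaporation: salt = 1,900,000×30.9 = 58,710,000; volume = 1,900,000 − 520,000 = 1,380,000 m³
After mixing: salt = 58,710,000 + 971,000×33 = 90,753,000; volume = 1,380,000 + 971,000 = 2,351,000 m³
S = 90,753,000 / 2,351,000 = 38.6019 ppt

38.60 ppt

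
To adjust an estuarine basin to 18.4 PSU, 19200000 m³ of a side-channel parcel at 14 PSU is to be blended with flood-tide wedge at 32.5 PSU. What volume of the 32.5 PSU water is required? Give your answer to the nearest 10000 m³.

Salt balance: 19,200,000×14 + V×32.5 = (19,200,000+V)×18.4
268,800,000 + 32.5V = 353,280,000 + 18.4V
84,480,000 = 14.1V
V = 5,991,489.36 m³

5990000 m³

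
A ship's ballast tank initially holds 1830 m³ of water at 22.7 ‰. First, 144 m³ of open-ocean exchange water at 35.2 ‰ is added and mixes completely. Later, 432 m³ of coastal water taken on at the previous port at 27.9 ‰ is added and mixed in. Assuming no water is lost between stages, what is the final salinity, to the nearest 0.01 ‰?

Weighted by volume,
Initial salt = 1,830×22.7 = 41,541
After stage 1: salt = 41,541 + 144×35.2 = 46,609.8; volume = 1,974 m³; S = 23.612 ‰
After stage 2: salt = 46,609.8 + 432×27.9 = 58,662.6; volume = 2,406 m³
S = 58,662.6 / 2,406 = 24.3818 ‰

24.38 ‰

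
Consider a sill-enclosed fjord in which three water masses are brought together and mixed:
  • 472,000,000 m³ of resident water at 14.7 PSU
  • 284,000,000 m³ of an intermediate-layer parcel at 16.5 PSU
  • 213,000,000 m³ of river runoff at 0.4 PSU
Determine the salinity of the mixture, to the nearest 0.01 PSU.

By conservation of dissolved salt,
salt = 472,000,000×14.7 + 284,000,000×16.5 + 213,000,000×0.4 = 6,938,400,000 + 4,686,000,000 + 85,200,000 = 11,709,600,000
volume = 472,000,000 + 284,000,000 + 213,000,000 = 969,000,000 m³
S = 11,709,600,000 / 969,000,000 = 12.0842 PSU

12.08 PSU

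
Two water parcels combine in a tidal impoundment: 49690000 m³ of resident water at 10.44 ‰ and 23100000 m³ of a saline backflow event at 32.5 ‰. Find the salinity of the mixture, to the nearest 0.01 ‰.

17.44 ‰

By conservation of dissolved salt,
salt = 49,690,000×10.44 + 23,100,000×32.5 = 518,763,600 + 750,750,000 = 1,269,513,600
volume = 49,690,000 + 23,100,000 = 72,790,000 m³
S = 1,269,513,600 / 72,790,000 = 17.4408 ‰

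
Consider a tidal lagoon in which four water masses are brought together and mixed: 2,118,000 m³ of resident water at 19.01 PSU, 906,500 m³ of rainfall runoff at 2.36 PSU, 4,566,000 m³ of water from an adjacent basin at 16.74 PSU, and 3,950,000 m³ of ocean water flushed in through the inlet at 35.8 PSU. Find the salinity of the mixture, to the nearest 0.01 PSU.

22.55 PSU

Total salt / total volume:
salt = 2,118,000×19.01 + 906,500×2.36 + 4,566,000×16.74 + 3,950,000×35.8 = 40,263,180 + 2,139,340 + 76,434,840 + 141,410,000 = 260,247,360
volume = 2,118,000 + 906,500 + 4,566,000 + 3,950,000 = 11,540,500 m³
S = 260,247,360 / 11,540,500 = 22.5508 PSU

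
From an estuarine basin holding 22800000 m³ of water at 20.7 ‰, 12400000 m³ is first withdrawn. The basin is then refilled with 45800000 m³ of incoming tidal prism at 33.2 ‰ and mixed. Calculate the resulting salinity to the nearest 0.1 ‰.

30.9 ‰

Remaining after removal: 10,400,000 m³ at 20.7 ‰ (salt = 215,280,000)
After addition: salt = 215,280,000 + 45,800,000×33.2 = 1,735,840,000; volume = 56,200,000 m³
S = 1,735,840,000 / 56,200,000 = 30.8868 ‰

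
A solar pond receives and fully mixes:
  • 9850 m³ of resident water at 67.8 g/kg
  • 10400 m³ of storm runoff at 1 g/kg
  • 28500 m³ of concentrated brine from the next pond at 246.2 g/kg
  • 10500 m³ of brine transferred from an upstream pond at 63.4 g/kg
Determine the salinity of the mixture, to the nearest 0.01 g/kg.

141.11 g/kg

By conservation of dissolved salt,
salt = 9,850×67.8 + 10,400×1 + 28,500×246.2 + 10,500×63.4 = 667,830 + 10,400 + 7,016,700 + 665,700 = 8,360,630
volume = 9,850 + 10,400 + 28,500 + 10,500 = 59,250 m³
S = 8,360,630 / 59,250 = 141.1077 g/kg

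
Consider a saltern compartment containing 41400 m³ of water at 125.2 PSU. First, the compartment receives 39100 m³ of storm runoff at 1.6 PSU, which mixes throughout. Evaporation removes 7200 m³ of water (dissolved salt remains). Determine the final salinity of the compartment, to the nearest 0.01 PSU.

After mixing: salt = 41,400×125.2 + 39,100×1.6 = 5,245,840; volume = 80,500 m³
After evaporation: salt unchanged = 5,245,840; volume = 80,500 − 7,200 = 73,300 m³
S = 5,245,840 / 73,300 = 71.5667 PSU

71.57 PSU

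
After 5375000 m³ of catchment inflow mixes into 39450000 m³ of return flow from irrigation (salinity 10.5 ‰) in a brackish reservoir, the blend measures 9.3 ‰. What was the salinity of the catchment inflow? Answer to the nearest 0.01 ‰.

0.49 ‰

Salt balance: 39,450,000×10.5 + 5,375,000×S = 44,825,000×9.3
414,225,000 + 5,375,000·S = 416,872,500
S = (416,872,500 − 414,225,000) / 5,375,000 = 0.4926 ‰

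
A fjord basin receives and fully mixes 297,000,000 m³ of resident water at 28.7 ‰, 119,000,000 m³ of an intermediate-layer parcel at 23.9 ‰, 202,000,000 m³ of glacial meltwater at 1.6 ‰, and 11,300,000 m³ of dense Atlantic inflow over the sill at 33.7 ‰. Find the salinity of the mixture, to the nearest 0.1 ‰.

19.2 ‰

Conserving salt mass:
salt = 297,000,000×28.7 + 119,000,000×23.9 + 202,000,000×1.6 + 11,300,000×33.7 = 8,523,900,000 + 2,844,100,000 + 323,200,000 + 380,810,000 = 12,072,010,000
volume = 297,000,000 + 119,000,000 + 202,000,000 + 11,300,000 = 629,300,000 m³
S = 12,072,010,000 / 629,300,000 = 19.183 ‰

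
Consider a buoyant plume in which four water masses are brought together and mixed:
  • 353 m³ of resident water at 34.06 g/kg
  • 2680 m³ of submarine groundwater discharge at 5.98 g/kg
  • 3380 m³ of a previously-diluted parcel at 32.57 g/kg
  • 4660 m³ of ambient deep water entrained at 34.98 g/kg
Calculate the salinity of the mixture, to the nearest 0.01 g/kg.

By conservation of dissolved salt,
salt = 353×34.06 + 2,680×5.98 + 3,380×32.57 + 4,660×34.98 = 12,023.18 + 16,026.4 + 110,086.6 + 163,006.8 = 301,142.98
volume = 353 + 2,680 + 3,380 + 4,660 = 11,073 m³
S = 301,142.98 / 11,073 = 27.1962 g/kg

27.20 g/kg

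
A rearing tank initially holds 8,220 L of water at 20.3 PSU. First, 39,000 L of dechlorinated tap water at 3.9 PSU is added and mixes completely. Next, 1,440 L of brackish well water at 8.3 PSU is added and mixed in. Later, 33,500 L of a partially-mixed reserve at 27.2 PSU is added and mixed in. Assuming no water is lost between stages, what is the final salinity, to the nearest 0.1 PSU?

15.1 PSU

Total salt / total volume:
Initial salt = 8,220×20.3 = 166,866
After stage 1: salt = 166,866 + 39,000×3.9 = 318,966; volume = 47,220 L; S = 6.755 PSU
After stage 2: salt = 318,966 + 1,440×8.3 = 330,918; volume = 48,660 L; S = 6.801 PSU
After stage 3: salt = 330,918 + 33,500×27.2 = 1,242,118; volume = 82,160 L
S = 1,242,118 / 82,160 = 15.1183 PSU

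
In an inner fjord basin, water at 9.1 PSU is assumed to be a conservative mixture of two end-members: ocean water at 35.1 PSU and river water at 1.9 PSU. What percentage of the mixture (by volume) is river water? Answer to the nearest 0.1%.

Let f be the freshwater fraction. Salt balance per unit volume:
f×1.9 + (1−f)×35.1 = 9.1
f = (35.1 − 9.1) / (35.1 − 1.9) = 26/33.2 = 0.7831

78.3%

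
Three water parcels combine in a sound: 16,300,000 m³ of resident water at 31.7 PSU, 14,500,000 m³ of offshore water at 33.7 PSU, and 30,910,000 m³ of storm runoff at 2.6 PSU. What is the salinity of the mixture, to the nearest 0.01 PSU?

By conservation of dissolved salt,
salt = 16,300,000×31.7 + 14,500,000×33.7 + 30,910,000×2.6 = 516,710,000 + 488,650,000 + 80,366,000 = 1,085,726,000
volume = 16,300,000 + 14,500,000 + 30,910,000 = 61,710,000 m³
S = 1,085,726,000 / 61,710,000 = 17.594 PSU

17.59 PSU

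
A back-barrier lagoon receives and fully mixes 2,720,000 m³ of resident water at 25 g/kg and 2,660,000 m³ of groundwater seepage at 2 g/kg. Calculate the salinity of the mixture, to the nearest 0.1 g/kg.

13.6 g/kg

Total salt / total volume:
salt = 2,720,000×25 + 2,660,000×2 = 68,000,000 + 5,320,000 = 73,320,000
volume = 2,720,000 + 2,660,000 = 5,380,000 m³
S = 73,320,000 / 5,380,000 = 13.628 g/kg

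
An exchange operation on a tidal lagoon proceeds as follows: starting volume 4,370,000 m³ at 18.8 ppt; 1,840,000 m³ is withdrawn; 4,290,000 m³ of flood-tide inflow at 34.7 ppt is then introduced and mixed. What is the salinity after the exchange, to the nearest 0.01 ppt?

28.80 ppt

Remaining after removal: 2,530,000 m³ at 18.8 ppt (salt = 47,564,000)
After addition: salt = 47,564,000 + 4,290,000×34.7 = 196,427,000; volume = 6,820,000 m³
S = 196,427,000 / 6,820,000 = 28.8016 ppt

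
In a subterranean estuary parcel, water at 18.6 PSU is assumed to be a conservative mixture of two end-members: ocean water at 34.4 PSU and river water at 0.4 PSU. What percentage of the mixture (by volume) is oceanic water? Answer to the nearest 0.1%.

Let g be the oceanic fraction. Salt balance per unit volume:
g×34.4 + (1−g)×0.4 = 18.6
g = (18.6 − 0.4) / (34.4 − 0.4) = 18.2/34 = 0.5353

53.5%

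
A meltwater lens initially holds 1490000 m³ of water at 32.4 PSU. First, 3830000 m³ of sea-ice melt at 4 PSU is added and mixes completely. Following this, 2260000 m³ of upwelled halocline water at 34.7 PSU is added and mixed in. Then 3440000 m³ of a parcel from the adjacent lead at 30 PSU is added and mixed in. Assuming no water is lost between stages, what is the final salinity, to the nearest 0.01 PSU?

22.25 PSU

Mass of salt is conserved:
Initial salt = 1,490,000×32.4 = 48,276,000
After stage 1: salt = 48,276,000 + 3,830,000×4 = 63,596,000; volume = 5,320,000 m³; S = 11.954 PSU
After stage 2: salt = 63,596,000 + 2,260,000×34.7 = 142,018,000; volume = 7,580,000 m³; S = 18.736 PSU
After stage 3: salt = 142,018,000 + 3,440,000×30 = 245,218,000; volume = 11,020,000 m³
S = 245,218,000 / 11,020,000 = 22.2521 PSU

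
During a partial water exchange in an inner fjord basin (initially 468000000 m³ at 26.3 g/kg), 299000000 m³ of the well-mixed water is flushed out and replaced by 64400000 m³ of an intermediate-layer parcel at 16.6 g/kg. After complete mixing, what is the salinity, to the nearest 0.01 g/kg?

23.62 g/kg

Remaining after removal: 169,000,000 m³ at 26.3 g/kg (salt = 4,444,700,000)
After addition: salt = 4,444,700,000 + 64,400,000×16.6 = 5,513,740,000; volume = 233,400,000 m³
S = 5,513,740,000 / 233,400,000 = 23.6236 g/kg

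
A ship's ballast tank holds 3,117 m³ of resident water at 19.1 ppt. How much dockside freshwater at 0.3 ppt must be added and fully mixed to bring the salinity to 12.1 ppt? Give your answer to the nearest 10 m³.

Salt balance: 3,117×19.1 + V×0.3 = (3,117+V)×12.1
59,534.7 + 0.3V = 37,715.7 + 12.1V
21,819 = 11.8V
V = 1,849.07 m³

1850 m³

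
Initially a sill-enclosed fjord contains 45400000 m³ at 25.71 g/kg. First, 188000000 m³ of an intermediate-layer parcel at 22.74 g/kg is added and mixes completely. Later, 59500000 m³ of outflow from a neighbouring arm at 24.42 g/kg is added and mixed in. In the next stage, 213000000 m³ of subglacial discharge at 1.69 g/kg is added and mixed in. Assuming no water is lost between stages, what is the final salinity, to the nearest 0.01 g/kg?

14.34 g/kg

Total salt / total volume:
Initial salt = 45,400,000×25.71 = 1,167,234,000
After stage 1: salt = 1,167,234,000 + 188,000,000×22.74 = 5,442,354,000; volume = 233,400,000 m³; S = 23.318 g/kg
After stage 2: salt = 5,442,354,000 + 59,500,000×24.42 = 6,895,344,000; volume = 292,900,000 m³; S = 23.542 g/kg
After stage 3: salt = 6,895,344,000 + 213,000,000×1.69 = 7,255,314,000; volume = 505,900,000 m³
S = 7,255,314,000 / 505,900,000 = 14.3414 g/kg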